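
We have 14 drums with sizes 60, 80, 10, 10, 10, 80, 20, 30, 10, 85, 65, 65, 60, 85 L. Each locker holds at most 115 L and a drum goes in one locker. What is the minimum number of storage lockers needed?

Total = 85 + 85 + 80 + 80 + 65 + 65 + 60 + 60 + 30 + 20 + 10 + 10 + 10 + 10 = 670 L.
Lower bound: ⌈670/115⌉ = 6 storage lockers.
Also, 8 drums each exceed 115/2 L, and no two of those can share a locker, so at least 8 storage lockers are needed.
A packing using 8 storage lockers:
  locker 1: 85 + 30 = 115
  locker 2: 85 + 20 + 10 = 115
  locker 3: 80 + 10 + 10 + 10 = 110
  locker 4: 80 = 80
  locker 5: 65 = 65
  locker 6: 65 = 65
  locker 7: 60 = 60
  locker 8: 60 = 60
This matches the lower bound, so 8 is optimal.

8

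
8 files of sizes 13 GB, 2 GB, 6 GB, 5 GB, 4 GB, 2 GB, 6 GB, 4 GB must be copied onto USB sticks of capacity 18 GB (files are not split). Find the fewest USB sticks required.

Total = 13 + 6 + 6 + 5 + 4 + 4 + 2 + 2 = 42 GB.
Lower bound: ⌈42/18⌉ = 3 USB sticks.
A packing using 3 USB sticks:
  USB stick 1: 13 + 5 = 18
  USB stick 2: 6 + 6 + 4 + 2 = 18
  USB stick 3: 4 + 2 = 6
This matches the lower bound, so 3 is optimal.

3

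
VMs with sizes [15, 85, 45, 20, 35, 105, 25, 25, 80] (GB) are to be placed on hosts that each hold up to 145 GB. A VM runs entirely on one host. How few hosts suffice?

Total = 105 + 85 + 80 + 45 + 35 + 25 + 25 + 20 + 15 = 435 GB.
Lower bound: ⌈435/145⌉ = 3 hosts.
A packing using 3 hosts:
  host 1: 105 + 25 + 15 = 145
  host 2: 85 + 35 + 25 = 145
  host 3: 80 + 45 + 20 = 145
This matches the lower bound, so 3 is optimal.

3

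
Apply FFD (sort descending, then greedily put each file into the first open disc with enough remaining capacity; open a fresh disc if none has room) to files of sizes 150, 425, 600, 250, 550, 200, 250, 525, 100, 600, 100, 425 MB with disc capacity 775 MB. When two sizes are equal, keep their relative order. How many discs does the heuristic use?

Sorted descending: 600, 600, 550, 525, 425, 425, 250, 250, 200, 150, 100, 100.
  600 → disc 1 (new)  [load 600/775]
  600 → disc 2 (new)  [load 600/775]
  550 → disc 3 (new)  [load 550/775]
  525 → disc 4 (new)  [load 525/775]
  425 → disc 5 (new)  [load 425/775]
  425 → disc 6 (new)  [load 425/775]
  250 → disc 4  [load 775/775]
  250 → disc 5  [load 675/775]
  200 → disc 3  [load 750/775]
  150 → disc 1  [load 750/775]
  100 → disc 2  [load 700/775]
  100 → disc 5  [load 775/775]
6 discs opened.

6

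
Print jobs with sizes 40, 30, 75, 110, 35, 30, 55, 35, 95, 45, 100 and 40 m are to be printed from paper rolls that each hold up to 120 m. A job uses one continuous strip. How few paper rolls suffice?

7

Total = 110 + 100 + 95 + 75 + 55 + 45 + 40 + 40 + 35 + 35 + 30 + 30 = 690 m.
Lower bound: ⌈690/120⌉ = 6 paper rolls.
A packing using 7 paper rolls:
  roll 1: 110 = 110
  roll 2: 100 = 100
  roll 3: 95 = 95
  roll 4: 75 + 45 = 120
  roll 5: 55 + 40 = 95
  roll 6: 40 + 35 + 35 = 110
  roll 7: 30 + 30 = 60
No arrangement into 6 paper rolls stays within capacity, so 7 is optimal.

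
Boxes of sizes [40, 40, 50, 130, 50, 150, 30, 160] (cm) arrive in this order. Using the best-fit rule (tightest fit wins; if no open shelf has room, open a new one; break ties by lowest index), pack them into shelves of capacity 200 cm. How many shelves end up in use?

  40 → shelf 1 (new)  [load 40/200]
  40 → shelf 1  [load 80/200]
  50 → shelf 1  [load 130/200]
  130 → shelf 2 (new)  [load 130/200]
  50 → shelf 1  [load 180/200]
  150 → shelf 3 (new)  [load 150/200]
  30 → shelf 3  [load 180/200]
  160 → shelf 4 (new)  [load 160/200]
4 shelves opened.

4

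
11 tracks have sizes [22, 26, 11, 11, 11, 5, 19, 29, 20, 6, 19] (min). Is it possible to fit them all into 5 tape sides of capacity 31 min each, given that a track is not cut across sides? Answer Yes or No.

Total = 179 min; ⌈179/31⌉ = 6.
At least 6 tape sides are required, but only 5 are allowed.

No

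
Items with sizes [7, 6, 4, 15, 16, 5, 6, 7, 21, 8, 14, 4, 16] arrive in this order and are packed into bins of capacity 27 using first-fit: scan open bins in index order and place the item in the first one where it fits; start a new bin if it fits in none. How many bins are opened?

6

  7 → bin 1 (new)  [load 7/27]
  6 → bin 1  [load 13/27]
  4 → bin 1  [load 17/27]
  15 → bin 2 (new)  [load 15/27]
  16 → bin 3 (new)  [load 16/27]
  5 → bin 1  [load 22/27]
  6 → bin 2  [load 21/27]
  7 → bin 3  [load 23/27]
  21 → bin 4 (new)  [load 21/27]
  8 → bin 5 (new)  [load 8/27]
  14 → bin 5  [load 22/27]
  4 → bin 1  [load 26/27]
  16 → bin 6 (new)  [load 16/27]
6 bins opened.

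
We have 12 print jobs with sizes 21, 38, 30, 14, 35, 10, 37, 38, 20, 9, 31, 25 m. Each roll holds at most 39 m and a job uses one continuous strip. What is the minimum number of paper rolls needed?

9

Total = 38 + 38 + 37 + 35 + 31 + 30 + 25 + 21 + 20 + 14 + 10 + 9 = 308 m.
Lower bound: ⌈308/39⌉ = 8 paper rolls.
Also, 9 print jobs each exceed 39/2 m, and no two of those can share a roll, so at least 9 paper rolls are needed.
A packing using 9 paper rolls:
  roll 1: 38 = 38
  roll 2: 38 = 38
  roll 3: 37 = 37
  roll 4: 35 = 35
  roll 5: 31 = 31
  roll 6: 30 + 9 = 39
  roll 7: 25 + 14 = 39
  roll 8: 21 + 10 = 31
  roll 9: 20 = 20
This matches the lower bound, so 9 is optimal.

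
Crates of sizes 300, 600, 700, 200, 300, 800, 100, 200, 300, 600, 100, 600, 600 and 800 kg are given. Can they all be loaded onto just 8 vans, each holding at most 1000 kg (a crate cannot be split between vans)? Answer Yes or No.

A valid assignment using 7 vans:
  van 1: 800 + 200 = 1000
  van 2: 800 + 200 = 1000
  van 3: 700 + 300 = 1000
  van 4: 600 + 300 + 100 = 1000
  van 5: 600 + 300 + 100 = 1000
  van 6: 600 = 600
  van 7: 600 = 600
That uses only 7 ≤ 8, so 8 vans are enough.

Yes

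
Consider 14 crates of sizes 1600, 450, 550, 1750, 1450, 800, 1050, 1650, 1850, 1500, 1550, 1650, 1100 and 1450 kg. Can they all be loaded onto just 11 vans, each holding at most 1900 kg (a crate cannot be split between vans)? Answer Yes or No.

A valid assignment using 11 vans:
  van 1: 1850 = 1850
  van 2: 1750 = 1750
  van 3: 1650 = 1650
  van 4: 1650 = 1650
  van 5: 1600 = 1600
  van 6: 1550 = 1550
  van 7: 1500 = 1500
  van 8: 1450 + 450 = 1900
  van 9: 1450 = 1450
  van 10: 1100 + 800 = 1900
  van 11: 1050 + 550 = 1600
Every load is within 1900 kg, so 11 vans suffice.

Yes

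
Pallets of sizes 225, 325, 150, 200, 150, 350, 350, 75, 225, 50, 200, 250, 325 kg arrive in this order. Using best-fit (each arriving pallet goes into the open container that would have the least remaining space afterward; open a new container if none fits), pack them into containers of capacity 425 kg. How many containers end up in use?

  225 → container 1 (new)  [load 225/425]
  325 → container 2 (new)  [load 325/425]
  150 → container 1  [load 375/425]
  200 → container 3 (new)  [load 200/425]
  150 → container 3  [load 350/425]
  350 → container 4 (new)  [load 350/425]
  350 → container 5 (new)  [load 350/425]
  75 → container 3  [load 425/425]
  225 → container 6 (new)  [load 225/425]
  50 → container 1  [load 425/425]
  200 → container 6  [load 425/425]
  250 → container 7 (new)  [load 250/425]
  325 → container 8 (new)  [load 325/425]
8 containers opened.

8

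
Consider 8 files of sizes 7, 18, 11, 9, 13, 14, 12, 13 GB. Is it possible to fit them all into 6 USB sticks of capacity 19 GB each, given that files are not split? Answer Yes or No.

No

Total = 97 GB; ⌈97/19⌉ = 6.
The bound of 6 does not rule out 6, but exhaustive search shows no assignment into 6 USB sticks of capacity 19 GB exists — the minimum is 7.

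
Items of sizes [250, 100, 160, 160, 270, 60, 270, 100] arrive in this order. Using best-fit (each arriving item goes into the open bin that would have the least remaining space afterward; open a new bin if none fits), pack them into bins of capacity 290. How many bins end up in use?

  250 → bin 1 (new)  [load 250/290]
  100 → bin 2 (new)  [load 100/290]
  160 → bin 2  [load 260/290]
  160 → bin 3 (new)  [load 160/290]
  270 → bin 4 (new)  [load 270/290]
  60 → bin 3  [load 220/290]
  270 → bin 5 (new)  [load 270/290]
  100 → bin 6 (new)  [load 100/290]
6 bins opened.

6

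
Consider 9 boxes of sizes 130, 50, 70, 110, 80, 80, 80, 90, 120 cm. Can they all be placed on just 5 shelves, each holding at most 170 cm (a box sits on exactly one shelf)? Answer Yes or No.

Total = 810 cm; ⌈810/170⌉ = 5.
The bound of 5 does not rule out 5, but exhaustive search shows no assignment into 5 shelves of capacity 170 cm exists — the minimum is 6.

No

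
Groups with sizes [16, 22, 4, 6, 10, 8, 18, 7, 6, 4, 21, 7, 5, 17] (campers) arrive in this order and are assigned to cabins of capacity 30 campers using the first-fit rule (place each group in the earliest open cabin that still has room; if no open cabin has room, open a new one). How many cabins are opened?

  16 → cabin 1 (new)  [load 16/30]
  22 → cabin 2 (new)  [load 22/30]
  4 → cabin 1  [load 20/30]
  6 → cabin 1  [load 26/30]
  10 → cabin 3 (new)  [load 10/30]
  8 → cabin 2  [load 30/30]
  18 → cabin 3  [load 28/30]
  7 → cabin 4 (new)  [load 7/30]
  6 → cabin 4  [load 13/30]
  4 → cabin 1  [load 30/30]
  21 → cabin 5 (new)  [load 21/30]
  7 → cabin 4  [load 20/30]
  5 → cabin 4  [load 25/30]
  17 → cabin 6 (new)  [load 17/30]
6 cabins opened.

6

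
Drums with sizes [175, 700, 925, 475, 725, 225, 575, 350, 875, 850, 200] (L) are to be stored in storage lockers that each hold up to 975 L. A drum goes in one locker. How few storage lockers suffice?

Total = 925 + 875 + 850 + 725 + 700 + 575 + 475 + 350 + 225 + 200 + 175 = 6075 L.
Lower bound: ⌈6075/975⌉ = 7 storage lockers.
A packing using 7 storage lockers:
  locker 1: 925 = 925
  locker 2: 875 = 875
  locker 3: 850 = 850
  locker 4: 725 + 225 = 950
  locker 5: 700 + 200 = 900
  locker 6: 575 + 350 = 925
  locker 7: 475 + 175 = 650
This matches the lower bound, so 7 is optimal.

7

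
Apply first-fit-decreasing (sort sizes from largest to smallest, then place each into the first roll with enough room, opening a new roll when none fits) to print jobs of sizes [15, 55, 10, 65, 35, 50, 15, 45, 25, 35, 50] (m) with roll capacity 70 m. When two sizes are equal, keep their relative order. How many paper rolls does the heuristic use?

6

Sorted descending: 65, 55, 50, 50, 45, 35, 35, 25, 15, 15, 10.
  65 → roll 1 (new)  [load 65/70]
  55 → roll 2 (new)  [load 55/70]
  50 → roll 3 (new)  [load 50/70]
  50 → roll 4 (new)  [load 50/70]
  45 → roll 5 (new)  [load 45/70]
  35 → roll 6 (new)  [load 35/70]
  35 → roll 6  [load 70/70]
  25 → roll 5  [load 70/70]
  15 → roll 2  [load 70/70]
  15 → roll 3  [load 65/70]
  10 → roll 4  [load 60/70]
6 paper rolls opened.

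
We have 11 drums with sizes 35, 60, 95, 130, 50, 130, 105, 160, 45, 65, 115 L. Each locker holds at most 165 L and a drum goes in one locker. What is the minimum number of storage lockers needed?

Total = 160 + 130 + 130 + 115 + 105 + 95 + 65 + 60 + 50 + 45 + 35 = 990 L.
Lower bound: ⌈990/165⌉ = 6 storage lockers.
A packing using 7 storage lockers:
  locker 1: 160 = 160
  locker 2: 130 + 35 = 165
  locker 3: 130 = 130
  locker 4: 115 + 50 = 165
  locker 5: 105 + 60 = 165
  locker 6: 95 + 65 = 160
  locker 7: 45 = 45
No arrangement into 6 storage lockers stays within capacity, so 7 is optimal.

7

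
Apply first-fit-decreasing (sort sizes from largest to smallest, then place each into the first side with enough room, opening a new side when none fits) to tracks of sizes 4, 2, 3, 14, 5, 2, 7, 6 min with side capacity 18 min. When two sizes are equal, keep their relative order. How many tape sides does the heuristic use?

Sorted descending: 14, 7, 6, 5, 4, 3, 2, 2.
  14 → side 1 (new)  [load 14/18]
  7 → side 2 (new)  [load 7/18]
  6 → side 2  [load 13/18]
  5 → side 2  [load 18/18]
  4 → side 1  [load 18/18]
  3 → side 3 (new)  [load 3/18]
  2 → side 3  [load 5/18]
  2 → side 3  [load 7/18]
3 tape sides opened.

3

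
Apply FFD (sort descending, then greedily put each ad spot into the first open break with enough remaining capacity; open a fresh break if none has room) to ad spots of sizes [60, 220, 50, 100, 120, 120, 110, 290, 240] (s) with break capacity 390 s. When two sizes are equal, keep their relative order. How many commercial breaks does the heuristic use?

4

Sorted descending: 290, 240, 220, 120, 120, 110, 100, 60, 50.
  290 → break 1 (new)  [load 290/390]
  240 → break 2 (new)  [load 240/390]
  220 → break 3 (new)  [load 220/390]
  120 → break 2  [load 360/390]
  120 → break 3  [load 340/390]
  110 → break 4 (new)  [load 110/390]
  100 → break 1  [load 390/390]
  60 → break 4  [load 170/390]
  50 → break 3  [load 390/390]
4 commercial breaks opened.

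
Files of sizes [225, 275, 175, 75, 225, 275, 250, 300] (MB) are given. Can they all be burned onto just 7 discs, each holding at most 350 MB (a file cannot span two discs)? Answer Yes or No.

Yes

A valid assignment using 7 discs:
  disc 1: 300 = 300
  disc 2: 275 + 75 = 350
  disc 3: 275 = 275
  disc 4: 250 = 250
  disc 5: 225 = 225
  disc 6: 225 = 225
  disc 7: 175 = 175
Every load is within 350 MB, so 7 discs suffice.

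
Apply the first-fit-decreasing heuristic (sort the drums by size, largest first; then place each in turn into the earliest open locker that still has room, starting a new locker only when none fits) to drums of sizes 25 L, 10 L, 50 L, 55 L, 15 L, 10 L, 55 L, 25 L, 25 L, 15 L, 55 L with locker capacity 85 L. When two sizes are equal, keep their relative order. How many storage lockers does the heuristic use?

5

Sorted descending: 55, 55, 55, 50, 25, 25, 25, 15, 15, 10, 10.
  55 → locker 1 (new)  [load 55/85]
  55 → locker 2 (new)  [load 55/85]
  55 → locker 3 (new)  [load 55/85]
  50 → locker 4 (new)  [load 50/85]
  25 → locker 1  [load 80/85]
  25 → locker 2  [load 80/85]
  25 → locker 3  [load 80/85]
  15 → locker 4  [load 65/85]
  15 → locker 4  [load 80/85]
  10 → locker 5 (new)  [load 10/85]
  10 → locker 5  [load 20/85]
5 storage lockers opened.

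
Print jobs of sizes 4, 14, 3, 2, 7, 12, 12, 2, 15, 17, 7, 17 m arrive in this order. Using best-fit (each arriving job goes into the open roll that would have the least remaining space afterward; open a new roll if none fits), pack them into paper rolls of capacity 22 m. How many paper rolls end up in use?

6

  4 → roll 1 (new)  [load 4/22]
  14 → roll 1  [load 18/22]
  3 → roll 1  [load 21/22]
  2 → roll 2 (new)  [load 2/22]
  7 → roll 2  [load 9/22]
  12 → roll 2  [load 21/22]
  12 → roll 3 (new)  [load 12/22]
  2 → roll 3  [load 14/22]
  15 → roll 4 (new)  [load 15/22]
  17 → roll 5 (new)  [load 17/22]
  7 → roll 4  [load 22/22]
  17 → roll 6 (new)  [load 17/22]
6 paper rolls opened.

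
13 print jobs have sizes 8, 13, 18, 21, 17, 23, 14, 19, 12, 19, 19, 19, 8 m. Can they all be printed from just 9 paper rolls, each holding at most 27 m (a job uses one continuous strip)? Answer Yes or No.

Total = 210 m; ⌈210/27⌉ = 8.
9 print jobs each exceed half the capacity and cannot share a roll, forcing at least 9 paper rolls.
The bound of 9 does not rule out 9, but exhaustive search shows no assignment into 9 paper rolls of capacity 27 m exists — the minimum is 10.

No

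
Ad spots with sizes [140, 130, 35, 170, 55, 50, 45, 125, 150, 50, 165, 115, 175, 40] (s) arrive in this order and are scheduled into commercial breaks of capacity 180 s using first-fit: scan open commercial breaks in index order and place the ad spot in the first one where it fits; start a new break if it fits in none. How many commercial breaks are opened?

9

  140 → break 1 (new)  [load 140/180]
  130 → break 2 (new)  [load 130/180]
  35 → break 1  [load 175/180]
  170 → break 3 (new)  [load 170/180]
  55 → break 4 (new)  [load 55/180]
  50 → break 2  [load 180/180]
  45 → break 4  [load 100/180]
  125 → break 5 (new)  [load 125/180]
  150 → break 6 (new)  [load 150/180]
  50 → break 4  [load 150/180]
  165 → break 7 (new)  [load 165/180]
  115 → break 8 (new)  [load 115/180]
  175 → break 9 (new)  [load 175/180]
  40 → break 5  [load 165/180]
9 commercial breaks opened.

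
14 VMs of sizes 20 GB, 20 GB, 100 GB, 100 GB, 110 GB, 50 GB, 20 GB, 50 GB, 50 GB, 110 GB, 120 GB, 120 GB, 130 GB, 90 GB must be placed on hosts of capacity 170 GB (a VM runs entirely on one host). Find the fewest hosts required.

8

Total = 130 + 120 + 120 + 110 + 110 + 100 + 100 + 90 + 50 + 50 + 50 + 20 + 20 + 20 = 1090 GB.
Lower bound: ⌈1090/170⌉ = 7 hosts.
Also, 8 VMs each exceed 85 GB, and no two of those can share a host, so at least 8 hosts are needed.
A packing using 8 hosts:
  host 1: 130 + 20 + 20 = 170
  host 2: 120 + 50 = 170
  host 3: 120 + 50 = 170
  host 4: 110 + 50 = 160
  host 5: 110 + 20 = 130
  host 6: 100 = 100
  host 7: 100 = 100
  host 8: 90 = 90
This matches the lower bound, so 8 is optimal.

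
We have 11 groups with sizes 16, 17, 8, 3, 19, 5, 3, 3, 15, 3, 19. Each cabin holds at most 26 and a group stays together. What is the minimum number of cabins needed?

Total = 19 + 19 + 17 + 16 + 15 + 8 + 5 + 3 + 3 + 3 + 3 = 111.
Lower bound: ⌈111/26⌉ = 5 cabins.
A packing using 5 cabins:
  cabin 1: 19 + 5 = 24
  cabin 2: 19 + 3 + 3 = 25
  cabin 3: 17 + 8 = 25
  cabin 4: 16 + 3 + 3 = 22
  cabin 5: 15 = 15
This matches the lower bound, so 5 is optimal.

5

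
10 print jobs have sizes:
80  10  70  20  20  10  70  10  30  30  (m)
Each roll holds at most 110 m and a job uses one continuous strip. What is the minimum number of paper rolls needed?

4

Total = 80 + 70 + 70 + 30 + 30 + 20 + 20 + 10 + 10 + 10 = 350 m.
Lower bound: ⌈350/110⌉ = 4 paper rolls.
A packing using 4 paper rolls:
  roll 1: 80 + 30 = 110
  roll 2: 70 + 30 + 10 = 110
  roll 3: 70 + 20 + 20 = 110
  roll 4: 10 + 10 = 20
This matches the lower bound, so 4 is optimal.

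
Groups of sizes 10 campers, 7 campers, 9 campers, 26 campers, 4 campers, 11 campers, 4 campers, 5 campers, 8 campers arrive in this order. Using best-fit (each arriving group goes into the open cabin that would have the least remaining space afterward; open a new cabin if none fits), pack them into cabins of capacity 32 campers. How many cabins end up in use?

  10 → cabin 1 (new)  [load 10/32]
  7 → cabin 1  [load 17/32]
  9 → cabin 1  [load 26/32]
  26 → cabin 2 (new)  [load 26/32]
  4 → cabin 1  [load 30/32]
  11 → cabin 3 (new)  [load 11/32]
  4 → cabin 2  [load 30/32]
  5 → cabin 3  [load 16/32]
  8 → cabin 3  [load 24/32]
3 cabins opened.

3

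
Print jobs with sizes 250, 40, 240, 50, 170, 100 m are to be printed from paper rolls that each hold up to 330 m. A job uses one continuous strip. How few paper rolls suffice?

Total = 250 + 240 + 170 + 100 + 50 + 40 = 850 m.
Lower bound: ⌈850/330⌉ = 3 paper rolls.
A packing using 3 paper rolls:
  roll 1: 250 + 50 = 300
  roll 2: 240 + 40 = 280
  roll 3: 170 + 100 = 270
This matches the lower bound, so 3 is optimal.

3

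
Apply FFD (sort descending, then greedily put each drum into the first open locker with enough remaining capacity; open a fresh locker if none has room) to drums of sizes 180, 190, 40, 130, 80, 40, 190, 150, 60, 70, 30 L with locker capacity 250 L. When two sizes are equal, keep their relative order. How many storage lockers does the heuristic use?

Sorted descending: 190, 190, 180, 150, 130, 80, 70, 60, 40, 40, 30.
  190 → locker 1 (new)  [load 190/250]
  190 → locker 2 (new)  [load 190/250]
  180 → locker 3 (new)  [load 180/250]
  150 → locker 4 (new)  [load 150/250]
  130 → locker 5 (new)  [load 130/250]
  80 → locker 4  [load 230/250]
  70 → locker 3  [load 250/250]
  60 → locker 1  [load 250/250]
  40 → locker 2  [load 230/250]
  40 → locker 5  [load 170/250]
  30 → locker 5  [load 200/250]
5 storage lockers opened.

5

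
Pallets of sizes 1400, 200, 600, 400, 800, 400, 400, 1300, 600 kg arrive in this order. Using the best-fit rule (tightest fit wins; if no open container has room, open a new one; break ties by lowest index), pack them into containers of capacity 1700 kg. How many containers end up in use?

5

  1400 → container 1 (new)  [load 1400/1700]
  200 → container 1  [load 1600/1700]
  600 → container 2 (new)  [load 600/1700]
  400 → container 2  [load 1000/1700]
  800 → container 3 (new)  [load 800/1700]
  400 → container 2  [load 1400/1700]
  400 → container 3  [load 1200/1700]
  1300 → container 4 (new)  [load 1300/1700]
  600 → container 5 (new)  [load 600/1700]
5 containers opened.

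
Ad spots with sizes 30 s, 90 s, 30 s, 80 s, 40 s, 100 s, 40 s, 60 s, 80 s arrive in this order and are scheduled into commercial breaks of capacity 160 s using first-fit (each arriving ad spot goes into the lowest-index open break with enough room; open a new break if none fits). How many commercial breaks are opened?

  30 → break 1 (new)  [load 30/160]
  90 → break 1  [load 120/160]
  30 → break 1  [load 150/160]
  80 → break 2 (new)  [load 80/160]
  40 → break 2  [load 120/160]
  100 → break 3 (new)  [load 100/160]
  40 → break 2  [load 160/160]
  60 → break 3  [load 160/160]
  80 → break 4 (new)  [load 80/160]
4 commercial breaks opened.

4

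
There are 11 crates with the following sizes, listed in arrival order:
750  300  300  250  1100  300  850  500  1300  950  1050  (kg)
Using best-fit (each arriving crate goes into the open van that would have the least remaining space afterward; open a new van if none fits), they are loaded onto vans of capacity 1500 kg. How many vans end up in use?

  750 → van 1 (new)  [load 750/1500]
  300 → van 1  [load 1050/1500]
  300 → van 1  [load 1350/1500]
  250 → van 2 (new)  [load 250/1500]
  1100 → van 2  [load 1350/1500]
  300 → van 3 (new)  [load 300/1500]
  850 → van 3  [load 1150/1500]
  500 → van 4 (new)  [load 500/1500]
  1300 → van 5 (new)  [load 1300/1500]
  950 → van 4  [load 1450/1500]
  1050 → van 6 (new)  [load 1050/1500]
6 vans opened.

6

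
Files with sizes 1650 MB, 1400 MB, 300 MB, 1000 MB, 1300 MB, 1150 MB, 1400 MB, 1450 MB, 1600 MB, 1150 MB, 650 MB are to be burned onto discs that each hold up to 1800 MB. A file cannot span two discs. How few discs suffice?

9

Total = 1650 + 1600 + 1450 + 1400 + 1400 + 1300 + 1150 + 1150 + 1000 + 650 + 300 = 13050 MB.
Lower bound: ⌈13050/1800⌉ = 8 discs.
Also, 9 files each exceed 900 MB, and no two of those can share a disc, so at least 9 discs are needed.
A packing using 9 discs:
  disc 1: 1650 = 1650
  disc 2: 1600 = 1600
  disc 3: 1450 + 300 = 1750
  disc 4: 1400 = 1400
  disc 5: 1400 = 1400
  disc 6: 1300 = 1300
  disc 7: 1150 + 650 = 1800
  disc 8: 1150 = 1150
  disc 9: 1000 = 1000
This matches the lower bound, so 9 is optimal.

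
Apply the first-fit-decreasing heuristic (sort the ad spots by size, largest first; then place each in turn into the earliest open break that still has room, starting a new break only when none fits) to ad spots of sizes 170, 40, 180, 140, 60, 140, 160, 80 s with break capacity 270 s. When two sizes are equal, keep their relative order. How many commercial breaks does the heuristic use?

5

Sorted descending: 180, 170, 160, 140, 140, 80, 60, 40.
  180 → break 1 (new)  [load 180/270]
  170 → break 2 (new)  [load 170/270]
  160 → break 3 (new)  [load 160/270]
  140 → break 4 (new)  [load 140/270]
  140 → break 5 (new)  [load 140/270]
  80 → break 1  [load 260/270]
  60 → break 2  [load 230/270]
  40 → break 2  [load 270/270]
5 commercial breaks opened.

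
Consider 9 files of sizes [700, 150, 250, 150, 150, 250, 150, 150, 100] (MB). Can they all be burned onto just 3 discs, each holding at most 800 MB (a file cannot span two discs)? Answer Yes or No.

A valid assignment using 3 discs:
  disc 1: 700 + 100 = 800
  disc 2: 250 + 250 + 150 + 150 = 800
  disc 3: 150 + 150 + 150 = 450
Every load is within 800 MB, so 3 discs suffice.

Yes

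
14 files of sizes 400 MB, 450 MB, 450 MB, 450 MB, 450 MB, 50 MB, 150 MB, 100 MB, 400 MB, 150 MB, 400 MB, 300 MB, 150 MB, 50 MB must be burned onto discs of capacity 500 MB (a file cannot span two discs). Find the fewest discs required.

Total = 450 + 450 + 450 + 450 + 400 + 400 + 400 + 300 + 150 + 150 + 150 + 100 + 50 + 50 = 3950 MB.
Lower bound: ⌈3950/500⌉ = 8 discs.
A packing using 9 discs:
  disc 1: 450 + 50 = 500
  disc 2: 450 + 50 = 500
  disc 3: 450 = 450
  disc 4: 450 = 450
  disc 5: 400 + 100 = 500
  disc 6: 400 = 400
  disc 7: 400 = 400
  disc 8: 300 + 150 = 450
  disc 9: 150 + 150 = 300
No arrangement into 8 discs stays within capacity, so 9 is optimal.

9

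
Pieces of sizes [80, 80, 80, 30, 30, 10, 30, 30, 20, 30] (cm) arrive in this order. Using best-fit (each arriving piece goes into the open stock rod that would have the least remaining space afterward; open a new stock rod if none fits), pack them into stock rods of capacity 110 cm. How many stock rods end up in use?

4

  80 → stock rod 1 (new)  [load 80/110]
  80 → stock rod 2 (new)  [load 80/110]
  80 → stock rod 3 (new)  [load 80/110]
  30 → stock rod 1  [load 110/110]
  30 → stock rod 2  [load 110/110]
  10 → stock rod 3  [load 90/110]
  30 → stock rod 4 (new)  [load 30/110]
  30 → stock rod 4  [load 60/110]
  20 → stock rod 3  [load 110/110]
  30 → stock rod 4  [load 90/110]
4 stock rods opened.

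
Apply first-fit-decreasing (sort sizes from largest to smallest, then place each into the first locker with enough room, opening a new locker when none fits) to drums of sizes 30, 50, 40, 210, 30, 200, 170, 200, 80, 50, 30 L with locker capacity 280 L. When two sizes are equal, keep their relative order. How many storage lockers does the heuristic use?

4

Sorted descending: 210, 200, 200, 170, 80, 50, 50, 40, 30, 30, 30.
  210 → locker 1 (new)  [load 210/280]
  200 → locker 2 (new)  [load 200/280]
  200 → locker 3 (new)  [load 200/280]
  170 → locker 4 (new)  [load 170/280]
  80 → locker 2  [load 280/280]
  50 → locker 1  [load 260/280]
  50 → locker 3  [load 250/280]
  40 → locker 4  [load 210/280]
  30 → locker 3  [load 280/280]
  30 → locker 4  [load 240/280]
  30 → locker 4  [load 270/280]
4 storage lockers opened.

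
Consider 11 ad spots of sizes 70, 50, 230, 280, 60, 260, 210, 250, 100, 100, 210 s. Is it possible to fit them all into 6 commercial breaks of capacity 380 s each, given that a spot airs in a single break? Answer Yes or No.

A valid assignment using 6 commercial breaks:
  break 1: 280 + 100 = 380
  break 2: 260 + 100 = 360
  break 3: 250 + 70 + 60 = 380
  break 4: 230 + 50 = 280
  break 5: 210 = 210
  break 6: 210 = 210
Every load is within 380 s, so 6 commercial breaks suffice.

Yes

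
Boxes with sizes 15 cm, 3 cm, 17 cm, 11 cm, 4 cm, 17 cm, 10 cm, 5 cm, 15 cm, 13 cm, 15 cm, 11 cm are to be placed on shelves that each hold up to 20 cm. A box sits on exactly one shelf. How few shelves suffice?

Total = 17 + 17 + 15 + 15 + 15 + 13 + 11 + 11 + 10 + 5 + 4 + 3 = 136 cm.
Lower bound: ⌈136/20⌉ = 7 shelves.
Also, 8 boxes each exceed 10 cm, and no two of those can share a shelf, so at least 8 shelves are needed.
A packing using 9 shelves:
  shelf 1: 17 + 3 = 20
  shelf 2: 17 = 17
  shelf 3: 15 + 5 = 20
  shelf 4: 15 + 4 = 19
  shelf 5: 15 = 15
  shelf 6: 13 = 13
  shelf 7: 11 = 11
  shelf 8: 11 = 11
  shelf 9: 10 = 10
No arrangement into 8 shelves stays within capacity, so 9 is optimal.

9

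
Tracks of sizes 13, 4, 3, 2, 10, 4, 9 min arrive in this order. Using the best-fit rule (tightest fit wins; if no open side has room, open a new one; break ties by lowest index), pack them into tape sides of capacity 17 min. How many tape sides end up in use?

3

  13 → side 1 (new)  [load 13/17]
  4 → side 1  [load 17/17]
  3 → side 2 (new)  [load 3/17]
  2 → side 2  [load 5/17]
  10 → side 2  [load 15/17]
  4 → side 3 (new)  [load 4/17]
  9 → side 3  [load 13/17]
3 tape sides opened.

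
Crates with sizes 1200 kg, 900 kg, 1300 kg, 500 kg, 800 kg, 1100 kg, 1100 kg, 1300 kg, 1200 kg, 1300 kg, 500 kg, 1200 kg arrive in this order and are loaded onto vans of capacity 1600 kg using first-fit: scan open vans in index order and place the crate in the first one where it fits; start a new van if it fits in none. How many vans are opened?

10

  1200 → van 1 (new)  [load 1200/1600]
  900 → van 2 (new)  [load 900/1600]
  1300 → van 3 (new)  [load 1300/1600]
  500 → van 2  [load 1400/1600]
  800 → van 4 (new)  [load 800/1600]
  1100 → van 5 (new)  [load 1100/1600]
  1100 → van 6 (new)  [load 1100/1600]
  1300 → van 7 (new)  [load 1300/1600]
  1200 → van 8 (new)  [load 1200/1600]
  1300 → van 9 (new)  [load 1300/1600]
  500 → van 4  [load 1300/1600]
  1200 → van 10 (new)  [load 1200/1600]
10 vans opened.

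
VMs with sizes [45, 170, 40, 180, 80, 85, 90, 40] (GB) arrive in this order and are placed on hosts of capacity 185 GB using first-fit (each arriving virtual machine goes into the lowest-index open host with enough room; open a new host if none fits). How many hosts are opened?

  45 → host 1 (new)  [load 45/185]
  170 → host 2 (new)  [load 170/185]
  40 → host 1  [load 85/185]
  180 → host 3 (new)  [load 180/185]
  80 → host 1  [load 165/185]
  85 → host 4 (new)  [load 85/185]
  90 → host 4  [load 175/185]
  40 → host 5 (new)  [load 40/185]
5 hosts opened.

5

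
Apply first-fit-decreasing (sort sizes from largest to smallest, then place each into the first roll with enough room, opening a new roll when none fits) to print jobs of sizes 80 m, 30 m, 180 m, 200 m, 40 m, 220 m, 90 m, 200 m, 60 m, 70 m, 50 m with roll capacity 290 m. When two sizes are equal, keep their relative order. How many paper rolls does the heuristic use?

Sorted descending: 220, 200, 200, 180, 90, 80, 70, 60, 50, 40, 30.
  220 → roll 1 (new)  [load 220/290]
  200 → roll 2 (new)  [load 200/290]
  200 → roll 3 (new)  [load 200/290]
  180 → roll 4 (new)  [load 180/290]
  90 → roll 2  [load 290/290]
  80 → roll 3  [load 280/290]
  70 → roll 1  [load 290/290]
  60 → roll 4  [load 240/290]
  50 → roll 4  [load 290/290]
  40 → roll 5 (new)  [load 40/290]
  30 → roll 5  [load 70/290]
5 paper rolls opened.

5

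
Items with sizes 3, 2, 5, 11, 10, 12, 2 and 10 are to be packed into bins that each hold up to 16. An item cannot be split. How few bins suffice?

4

Total = 12 + 11 + 10 + 10 + 5 + 3 + 2 + 2 = 55.
Lower bound: ⌈55/16⌉ = 4 bins.
A packing using 4 bins:
  bin 1: 12 + 3 = 15
  bin 2: 11 + 5 = 16
  bin 3: 10 + 2 + 2 = 14
  bin 4: 10 = 10
This matches the lower bound, so 4 is optimal.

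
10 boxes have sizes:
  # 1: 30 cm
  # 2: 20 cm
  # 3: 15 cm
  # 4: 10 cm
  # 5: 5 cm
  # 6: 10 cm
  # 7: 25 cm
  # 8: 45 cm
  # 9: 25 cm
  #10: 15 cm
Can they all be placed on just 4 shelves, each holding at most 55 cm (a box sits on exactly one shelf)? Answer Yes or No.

Yes

A valid assignment using 4 shelves:
  shelf 1: 45 + 10 = 55
  shelf 2: 30 + 25 = 55
  shelf 3: 25 + 20 + 10 = 55
  shelf 4: 15 + 15 + 5 = 35
Every load is within 55 cm, so 4 shelves suffice.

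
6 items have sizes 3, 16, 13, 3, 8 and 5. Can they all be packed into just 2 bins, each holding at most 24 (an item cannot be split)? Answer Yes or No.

A valid assignment using 2 bins:
  bin 1: 16 + 8 = 24
  bin 2: 13 + 5 + 3 + 3 = 24
Every load is within 24, so 2 bins suffice.

Yes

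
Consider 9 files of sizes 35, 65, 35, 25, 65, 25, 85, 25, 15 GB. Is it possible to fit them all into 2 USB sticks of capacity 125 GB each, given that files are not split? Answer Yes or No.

No

Total = 375 GB; ⌈375/125⌉ = 3.
At least 3 USB sticks are required, but only 2 are allowed.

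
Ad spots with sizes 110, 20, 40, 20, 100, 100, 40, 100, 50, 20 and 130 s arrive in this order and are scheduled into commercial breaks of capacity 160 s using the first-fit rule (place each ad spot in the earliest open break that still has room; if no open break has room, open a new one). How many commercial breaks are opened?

5

  110 → break 1 (new)  [load 110/160]
  20 → break 1  [load 130/160]
  40 → break 2 (new)  [load 40/160]
  20 → break 1  [load 150/160]
  100 → break 2  [load 140/160]
  100 → break 3 (new)  [load 100/160]
  40 → break 3  [load 140/160]
  100 → break 4 (new)  [load 100/160]
  50 → break 4  [load 150/160]
  20 → break 2  [load 160/160]
  130 → break 5 (new)  [load 130/160]
5 commercial breaks opened.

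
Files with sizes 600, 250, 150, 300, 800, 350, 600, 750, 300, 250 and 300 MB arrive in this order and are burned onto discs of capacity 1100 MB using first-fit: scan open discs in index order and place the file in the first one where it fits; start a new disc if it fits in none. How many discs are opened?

5

  600 → disc 1 (new)  [load 600/1100]
  250 → disc 1  [load 850/1100]
  150 → disc 1  [load 1000/1100]
  300 → disc 2 (new)  [load 300/1100]
  800 → disc 2  [load 1100/1100]
  350 → disc 3 (new)  [load 350/1100]
  600 → disc 3  [load 950/1100]
  750 → disc 4 (new)  [load 750/1100]
  300 → disc 4  [load 1050/1100]
  250 → disc 5 (new)  [load 250/1100]
  300 → disc 5  [load 550/1100]
5 discs opened.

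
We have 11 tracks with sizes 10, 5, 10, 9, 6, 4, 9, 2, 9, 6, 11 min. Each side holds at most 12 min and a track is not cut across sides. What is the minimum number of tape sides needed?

Total = 11 + 10 + 10 + 9 + 9 + 9 + 6 + 6 + 5 + 4 + 2 = 81 min.
Lower bound: ⌈81/12⌉ = 7 tape sides.
A packing using 8 tape sides:
  side 1: 11 = 11
  side 2: 10 + 2 = 12
  side 3: 10 = 10
  side 4: 9 = 9
  side 5: 9 = 9
  side 6: 9 = 9
  side 7: 6 + 6 = 12
  side 8: 5 + 4 = 9
No arrangement into 7 tape sides stays within capacity, so 8 is optimal.

8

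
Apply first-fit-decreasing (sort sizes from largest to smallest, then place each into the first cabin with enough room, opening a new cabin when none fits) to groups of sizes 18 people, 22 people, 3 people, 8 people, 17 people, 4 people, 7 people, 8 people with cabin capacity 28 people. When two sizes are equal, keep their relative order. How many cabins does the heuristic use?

4

Sorted descending: 22, 18, 17, 8, 8, 7, 4, 3.
  22 → cabin 1 (new)  [load 22/28]
  18 → cabin 2 (new)  [load 18/28]
  17 → cabin 3 (new)  [load 17/28]
  8 → cabin 2  [load 26/28]
  8 → cabin 3  [load 25/28]
  7 → cabin 4 (new)  [load 7/28]
  4 → cabin 1  [load 26/28]
  3 → cabin 3  [load 28/28]
4 cabins opened.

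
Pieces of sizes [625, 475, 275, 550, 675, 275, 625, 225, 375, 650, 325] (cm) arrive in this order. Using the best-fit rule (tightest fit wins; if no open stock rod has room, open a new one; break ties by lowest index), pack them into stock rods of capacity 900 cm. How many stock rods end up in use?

7

  625 → stock rod 1 (new)  [load 625/900]
  475 → stock rod 2 (new)  [load 475/900]
  275 → stock rod 1  [load 900/900]
  550 → stock rod 3 (new)  [load 550/900]
  675 → stock rod 4 (new)  [load 675/900]
  275 → stock rod 3  [load 825/900]
  625 → stock rod 5 (new)  [load 625/900]
  225 → stock rod 4  [load 900/900]
  375 → stock rod 2  [load 850/900]
  650 → stock rod 6 (new)  [load 650/900]
  325 → stock rod 7 (new)  [load 325/900]
7 stock rods opened.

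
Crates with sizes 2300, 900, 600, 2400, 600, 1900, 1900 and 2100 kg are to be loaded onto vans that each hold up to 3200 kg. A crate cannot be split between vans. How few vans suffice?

Total = 2400 + 2300 + 2100 + 1900 + 1900 + 900 + 600 + 600 = 12700 kg.
Lower bound: ⌈12700/3200⌉ = 4 vans.
Also, 5 crates each exceed 1600 kg, and no two of those can share a van, so at least 5 vans are needed.
A packing using 5 vans:
  van 1: 2400 + 600 = 3000
  van 2: 2300 + 900 = 3200
  van 3: 2100 + 600 = 2700
  van 4: 1900 = 1900
  van 5: 1900 = 1900
This matches the lower bound, so 5 is optimal.

5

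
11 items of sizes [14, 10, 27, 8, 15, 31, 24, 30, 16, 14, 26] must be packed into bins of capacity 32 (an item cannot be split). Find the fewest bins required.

8

Total = 31 + 30 + 27 + 26 + 24 + 16 + 15 + 14 + 14 + 10 + 8 = 215.
Lower bound: ⌈215/32⌉ = 7 bins.
A packing using 8 bins:
  bin 1: 31 = 31
  bin 2: 30 = 30
  bin 3: 27 = 27
  bin 4: 26 = 26
  bin 5: 24 + 8 = 32
  bin 6: 16 + 15 = 31
  bin 7: 14 + 14 = 28
  bin 8: 10 = 10
No arrangement into 7 bins stays within capacity, so 8 is optimal.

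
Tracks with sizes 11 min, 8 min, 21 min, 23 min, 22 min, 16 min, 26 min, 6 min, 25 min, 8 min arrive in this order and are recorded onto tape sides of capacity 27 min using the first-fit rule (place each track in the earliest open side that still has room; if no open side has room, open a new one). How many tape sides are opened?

  11 → side 1 (new)  [load 11/27]
  8 → side 1  [load 19/27]
  21 → side 2 (new)  [load 21/27]
  23 → side 3 (new)  [load 23/27]
  22 → side 4 (new)  [load 22/27]
  16 → side 5 (new)  [load 16/27]
  26 → side 6 (new)  [load 26/27]
  6 → side 1  [load 25/27]
  25 → side 7 (new)  [load 25/27]
  8 → side 5  [load 24/27]
7 tape sides opened.

7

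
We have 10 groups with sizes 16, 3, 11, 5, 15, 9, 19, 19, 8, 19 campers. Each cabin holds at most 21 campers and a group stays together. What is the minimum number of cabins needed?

7

Total = 19 + 19 + 19 + 16 + 15 + 11 + 9 + 8 + 5 + 3 = 124 campers.
Lower bound: ⌈124/21⌉ = 6 cabins.
A packing using 7 cabins:
  cabin 1: 19 = 19
  cabin 2: 19 = 19
  cabin 3: 19 = 19
  cabin 4: 16 + 5 = 21
  cabin 5: 15 + 3 = 18
  cabin 6: 11 + 9 = 20
  cabin 7: 8 = 8
No arrangement into 6 cabins stays within capacity, so 7 is optimal.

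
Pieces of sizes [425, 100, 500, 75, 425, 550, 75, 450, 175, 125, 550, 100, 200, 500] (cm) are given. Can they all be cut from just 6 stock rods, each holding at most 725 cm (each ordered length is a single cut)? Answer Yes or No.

Total = 4250 cm; ⌈4250/725⌉ = 6.
7 pieces each exceed half the capacity and cannot share a stock rod, forcing at least 7 stock rods.
At least 7 stock rods are required, but only 6 are allowed.

No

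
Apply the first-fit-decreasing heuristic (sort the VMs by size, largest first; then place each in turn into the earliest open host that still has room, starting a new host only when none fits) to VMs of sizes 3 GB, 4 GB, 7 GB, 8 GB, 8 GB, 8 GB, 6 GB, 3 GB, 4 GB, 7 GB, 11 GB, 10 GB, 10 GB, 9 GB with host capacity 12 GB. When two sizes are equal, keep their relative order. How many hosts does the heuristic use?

Sorted descending: 11, 10, 10, 9, 8, 8, 8, 7, 7, 6, 4, 4, 3, 3.
  11 → host 1 (new)  [load 11/12]
  10 → host 2 (new)  [load 10/12]
  10 → host 3 (new)  [load 10/12]
  9 → host 4 (new)  [load 9/12]
  8 → host 5 (new)  [load 8/12]
  8 → host 6 (new)  [load 8/12]
  8 → host 7 (new)  [load 8/12]
  7 → host 8 (new)  [load 7/12]
  7 → host 9 (new)  [load 7/12]
  6 → host 10 (new)  [load 6/12]
  4 → host 5  [load 12/12]
  4 → host 6  [load 12/12]
  3 → host 4  [load 12/12]
  3 → host 7  [load 11/12]
10 hosts opened.

10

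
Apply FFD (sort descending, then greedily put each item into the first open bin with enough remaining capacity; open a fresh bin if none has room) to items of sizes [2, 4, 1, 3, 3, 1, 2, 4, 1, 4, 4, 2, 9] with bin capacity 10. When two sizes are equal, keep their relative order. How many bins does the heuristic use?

Sorted descending: 9, 4, 4, 4, 4, 3, 3, 2, 2, 2, 1, 1, 1.
  9 → bin 1 (new)  [load 9/10]
  4 → bin 2 (new)  [load 4/10]
  4 → bin 2  [load 8/10]
  4 → bin 3 (new)  [load 4/10]
  4 → bin 3  [load 8/10]
  3 → bin 4 (new)  [load 3/10]
  3 → bin 4  [load 6/10]
  2 → bin 2  [load 10/10]
  2 → bin 3  [load 10/10]
  2 → bin 4  [load 8/10]
  1 → bin 1  [load 10/10]
  1 → bin 4  [load 9/10]
  1 → bin 4  [load 10/10]
4 bins opened.

4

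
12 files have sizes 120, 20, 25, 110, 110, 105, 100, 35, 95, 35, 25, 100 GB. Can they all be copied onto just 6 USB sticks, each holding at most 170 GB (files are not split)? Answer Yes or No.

Total = 880 GB; ⌈880/170⌉ = 6.
7 files each exceed half the capacity and cannot share a USB stick, forcing at least 7 USB sticks.
At least 7 USB sticks are required, but only 6 are allowed.

No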